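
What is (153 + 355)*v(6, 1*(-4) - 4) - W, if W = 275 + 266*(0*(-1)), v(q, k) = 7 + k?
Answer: -783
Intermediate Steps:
W = 275 (W = 275 + 266*0 = 275 + 0 = 275)
(153 + 355)*v(6, 1*(-4) - 4) - W = (153 + 355)*(7 + (1*(-4) - 4)) - 1*275 = 508*(7 + (-4 - 4)) - 275 = 508*(7 - 8) - 275 = 508*(-1) - 275 = -508 - 275 = -783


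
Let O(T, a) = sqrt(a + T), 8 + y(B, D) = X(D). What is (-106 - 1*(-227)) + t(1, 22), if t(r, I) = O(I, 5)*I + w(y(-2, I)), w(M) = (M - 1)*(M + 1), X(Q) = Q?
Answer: 316 + 66*sqrt(3) ≈ 430.32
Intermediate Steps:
y(B, D) = -8 + D
w(M) = (1 + M)*(-1 + M) (w(M) = (-1 + M)*(1 + M) = (1 + M)*(-1 + M))
O(T, a) = sqrt(T + a)
t(r, I) = -1 + (-8 + I)**2 + I*sqrt(5 + I) (t(r, I) = sqrt(I + 5)*I + (-1 + (-8 + I)**2) = sqrt(5 + I)*I + (-1 + (-8 + I)**2) = I*sqrt(5 + I) + (-1 + (-8 + I)**2) = -1 + (-8 + I)**2 + I*sqrt(5 + I))
(-106 - 1*(-227)) + t(1, 22) = (-106 - 1*(-227)) + (-1 + (-8 + 22)**2 + 22*sqrt(5 + 22)) = (-106 + 227) + (-1 + 14**2 + 22*sqrt(27)) = 121 + (-1 + 196 + 22*(3*sqrt(3))) = 121 + (-1 + 196 + 66*sqrt(3)) = 121 + (195 + 66*sqrt(3)) = 316 + 66*sqrt(3)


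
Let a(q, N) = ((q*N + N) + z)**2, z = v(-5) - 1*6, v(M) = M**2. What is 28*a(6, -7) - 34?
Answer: 25166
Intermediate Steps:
z = 19 (z = (-5)**2 - 1*6 = 25 - 6 = 19)
a(q, N) = (19 + N + N*q)**2 (a(q, N) = ((q*N + N) + 19)**2 = ((N*q + N) + 19)**2 = ((N + N*q) + 19)**2 = (19 + N + N*q)**2)
28*a(6, -7) - 34 = 28*(19 - 7 - 7*6)**2 - 34 = 28*(19 - 7 - 42)**2 - 34 = 28*(-30)**2 - 34 = 28*900 - 34 = 25200 - 34 = 25166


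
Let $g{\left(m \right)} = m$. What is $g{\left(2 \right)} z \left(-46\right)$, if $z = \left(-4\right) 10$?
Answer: $3680$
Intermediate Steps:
$z = -40$
$g{\left(2 \right)} z \left(-46\right) = 2 \left(-40\right) \left(-46\right) = \left(-80\right) \left(-46\right) = 3680$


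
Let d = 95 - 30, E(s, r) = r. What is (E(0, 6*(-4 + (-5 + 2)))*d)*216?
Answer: -589680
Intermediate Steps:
d = 65
(E(0, 6*(-4 + (-5 + 2)))*d)*216 = ((6*(-4 + (-5 + 2)))*65)*216 = ((6*(-4 - 3))*65)*216 = ((6*(-7))*65)*216 = -42*65*216 = -2730*216 = -589680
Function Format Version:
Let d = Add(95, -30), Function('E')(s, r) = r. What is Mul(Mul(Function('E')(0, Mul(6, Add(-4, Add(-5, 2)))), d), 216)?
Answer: -589680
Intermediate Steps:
d = 65
Mul(Mul(Function('E')(0, Mul(6, Add(-4, Add(-5, 2)))), d), 216) = Mul(Mul(Mul(6, Add(-4, Add(-5, 2))), 65), 216) = Mul(Mul(Mul(6, Add(-4, -3)), 65), 216) = Mul(Mul(Mul(6, -7), 65), 216) = Mul(Mul(-42, 65), 216) = Mul(-2730, 216) = -589680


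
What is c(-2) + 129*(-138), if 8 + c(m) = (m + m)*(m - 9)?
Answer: -17766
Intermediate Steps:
c(m) = -8 + 2*m*(-9 + m) (c(m) = -8 + (m + m)*(m - 9) = -8 + (2*m)*(-9 + m) = -8 + 2*m*(-9 + m))
c(-2) + 129*(-138) = (-8 - 18*(-2) + 2*(-2)²) + 129*(-138) = (-8 + 36 + 2*4) - 17802 = (-8 + 36 + 8) - 17802 = 36 - 17802 = -17766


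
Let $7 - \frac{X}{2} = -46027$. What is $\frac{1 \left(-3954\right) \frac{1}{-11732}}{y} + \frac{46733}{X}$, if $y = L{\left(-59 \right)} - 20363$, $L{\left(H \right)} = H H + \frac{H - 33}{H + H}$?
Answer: $\frac{68256575678513}{134476570970224} \approx 0.50757$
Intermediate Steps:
$X = 92068$ ($X = 14 - -92054 = 14 + 92054 = 92068$)
$L{\left(H \right)} = H^{2} + \frac{-33 + H}{2 H}$
$y = - \frac{995992}{59}$ ($y = \frac{-33 - 59 + 2 \left(-59\right)^{3}}{2 \left(-59\right)} - 20363 = \frac{1}{2} \left(- \frac{1}{59}\right) \left(-33 - 59 + 2 \left(-205379\right)\right) - 20363 = \frac{1}{2} \left(- \frac{1}{59}\right) \left(-33 - 59 - 410758\right) - 20363 = \frac{1}{2} \left(- \frac{1}{59}\right) \left(-410850\right) - 20363 = \frac{205425}{59} - 20363 = - \frac{995992}{59} \approx -16881.0$)
$\frac{1 \left(-3954\right) \frac{1}{-11732}}{y} + \frac{46733}{X} = \frac{1 \left(-3954\right) \frac{1}{-11732}}{- \frac{995992}{59}} + \frac{46733}{92068} = \left(-3954\right) \left(- \frac{1}{11732}\right) \left(- \frac{59}{995992}\right) + 46733 \cdot \frac{1}{92068} = \frac{1977}{5866} \left(- \frac{59}{995992}\right) + \frac{46733}{92068} = - \frac{116643}{5842489072} + \frac{46733}{92068} = \frac{68256575678513}{134476570970224}$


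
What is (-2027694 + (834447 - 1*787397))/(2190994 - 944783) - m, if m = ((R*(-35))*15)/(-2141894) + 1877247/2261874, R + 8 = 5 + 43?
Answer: -2444275677597482477/1006251898300881686 ≈ -2.4291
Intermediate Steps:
R = 40 (R = -8 + (5 + 43) = -8 + 48 = 40)
m = 678060573303/807449058226 (m = ((40*(-35))*15)/(-2141894) + 1877247/2261874 = -1400*15*(-1/2141894) + 1877247*(1/2261874) = -21000*(-1/2141894) + 625749/753958 = 10500/1070947 + 625749/753958 = 678060573303/807449058226 ≈ 0.83976)
(-2027694 + (834447 - 1*787397))/(2190994 - 944783) - m = (-2027694 + (834447 - 1*787397))/(2190994 - 944783) - 1*678060573303/807449058226 = (-2027694 + (834447 - 787397))/1246211 - 678060573303/807449058226 = (-2027694 + 47050)*(1/1246211) - 678060573303/807449058226 = -1980644*1/1246211 - 678060573303/807449058226 = -1980644/1246211 - 678060573303/807449058226 = -2444275677597482477/1006251898300881686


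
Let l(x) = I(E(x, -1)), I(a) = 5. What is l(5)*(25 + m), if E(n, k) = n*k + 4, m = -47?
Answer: -110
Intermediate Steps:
E(n, k) = 4 + k*n (E(n, k) = k*n + 4 = 4 + k*n)
l(x) = 5
l(5)*(25 + m) = 5*(25 - 47) = 5*(-22) = -110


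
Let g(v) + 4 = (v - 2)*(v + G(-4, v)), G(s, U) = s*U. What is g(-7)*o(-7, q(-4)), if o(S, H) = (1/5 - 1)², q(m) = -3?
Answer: -3088/25 ≈ -123.52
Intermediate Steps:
G(s, U) = U*s
o(S, H) = 16/25 (o(S, H) = (⅕ - 1)² = (-⅘)² = 16/25)
g(v) = -4 - 3*v*(-2 + v) (g(v) = -4 + (v - 2)*(v + v*(-4)) = -4 + (-2 + v)*(v - 4*v) = -4 + (-2 + v)*(-3*v) = -4 - 3*v*(-2 + v))
g(-7)*o(-7, q(-4)) = (-4 - 3*(-7)² + 6*(-7))*(16/25) = (-4 - 3*49 - 42)*(16/25) = (-4 - 147 - 42)*(16/25) = -193*16/25 = -3088/25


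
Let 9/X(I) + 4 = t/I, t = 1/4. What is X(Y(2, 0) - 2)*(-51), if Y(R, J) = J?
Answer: 1224/11 ≈ 111.27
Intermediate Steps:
t = 1/4 (t = 1*(1/4) = 1/4 ≈ 0.25000)
X(I) = 9/(-4 + 1/(4*I))
X(Y(2, 0) - 2)*(-51) = -36*(0 - 2)/(-1 + 16*(0 - 2))*(-51) = -36*(-2)/(-1 + 16*(-2))*(-51) = -36*(-2)/(-1 - 32)*(-51) = -36*(-2)/(-33)*(-51) = -36*(-2)*(-1/33)*(-51) = -24/11*(-51) = 1224/11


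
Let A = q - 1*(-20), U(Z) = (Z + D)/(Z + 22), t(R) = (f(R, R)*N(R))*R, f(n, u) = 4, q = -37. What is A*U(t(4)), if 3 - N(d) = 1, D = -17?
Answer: -85/18 ≈ -4.7222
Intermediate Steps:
N(d) = 2 (N(d) = 3 - 1*1 = 3 - 1 = 2)
t(R) = 8*R (t(R) = (4*2)*R = 8*R)
U(Z) = (-17 + Z)/(22 + Z) (U(Z) = (Z - 17)/(Z + 22) = (-17 + Z)/(22 + Z))
A = -17 (A = -37 - 1*(-20) = -37 + 20 = -17)
A*U(t(4)) = -17*(-17 + 8*4)/(22 + 8*4) = -17*(-17 + 32)/(22 + 32) = -17*15/54 = -17*5/18 = -85/18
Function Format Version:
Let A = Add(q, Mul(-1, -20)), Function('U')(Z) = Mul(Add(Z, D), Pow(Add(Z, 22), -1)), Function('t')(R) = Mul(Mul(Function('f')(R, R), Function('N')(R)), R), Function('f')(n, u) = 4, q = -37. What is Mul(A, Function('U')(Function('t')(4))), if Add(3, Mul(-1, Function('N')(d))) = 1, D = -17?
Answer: Rational(-85, 18) ≈ -4.7222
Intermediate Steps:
Function('N')(d) = 2 (Function('N')(d) = Add(3, Mul(-1, 1)) = Add(3, -1) = 2)
Function('t')(R) = Mul(8, R) (Function('t')(R) = Mul(Mul(4, 2), R) = Mul(8, R))
Function('U')(Z) = Mul(Pow(Add(22, Z), -1), Add(-17, Z)) (Function('U')(Z) = Mul(Add(Z, -17), Pow(Add(Z, 22), -1)) = Mul(Add(-17, Z), Pow(Add(22, Z), -1)) = Mul(Pow(Add(22, Z), -1), Add(-17, Z)))
A = -17 (A = Add(-37, Mul(-1, -20)) = Add(-37, 20) = -17)
Mul(A, Function('U')(Function('t')(4))) = Mul(-17, Mul(Pow(Add(22, Mul(8, 4)), -1), Add(-17, Mul(8, 4)))) = Mul(-17, Mul(Pow(Add(22, 32), -1), Add(-17, 32))) = Mul(-17, Mul(Pow(54, -1), 15)) = Mul(-17, Mul(Rational(1, 54), 15)) = Mul(-17, Rational(5, 18)) = Rational(-85, 18)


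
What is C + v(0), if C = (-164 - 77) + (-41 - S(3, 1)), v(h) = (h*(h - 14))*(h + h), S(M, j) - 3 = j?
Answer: -286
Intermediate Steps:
S(M, j) = 3 + j
v(h) = 2*h**2*(-14 + h) (v(h) = (h*(-14 + h))*(2*h) = 2*h**2*(-14 + h))
C = -286 (C = (-164 - 77) + (-41 - (3 + 1)) = -241 + (-41 - 1*4) = -241 + (-41 - 4) = -241 - 45 = -286)
C + v(0) = -286 + 2*0**2*(-14 + 0) = -286 + 2*0*(-14) = -286 + 0 = -286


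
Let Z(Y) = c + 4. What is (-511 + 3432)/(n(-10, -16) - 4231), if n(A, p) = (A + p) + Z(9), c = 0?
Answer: -2921/4253 ≈ -0.68681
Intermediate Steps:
Z(Y) = 4 (Z(Y) = 0 + 4 = 4)
n(A, p) = 4 + A + p (n(A, p) = (A + p) + 4 = 4 + A + p)
(-511 + 3432)/(n(-10, -16) - 4231) = (-511 + 3432)/((4 - 10 - 16) - 4231) = 2921/(-22 - 4231) = 2921/(-4253) = 2921*(-1/4253) = -2921/4253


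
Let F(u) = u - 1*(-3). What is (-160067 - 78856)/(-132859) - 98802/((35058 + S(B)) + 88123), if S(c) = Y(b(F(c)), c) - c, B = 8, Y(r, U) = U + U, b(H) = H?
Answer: 494119713/495962647 ≈ 0.99628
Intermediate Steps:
F(u) = 3 + u (F(u) = u + 3 = 3 + u)
Y(r, U) = 2*U
S(c) = c (S(c) = 2*c - c = c)
(-160067 - 78856)/(-132859) - 98802/((35058 + S(B)) + 88123) = (-160067 - 78856)/(-132859) - 98802/((35058 + 8) + 88123) = -238923*(-1/132859) - 98802/(35066 + 88123) = 238923/132859 - 98802/123189 = 238923/132859 - 98802*1/123189 = 238923/132859 - 2994/3733 = 494119713/495962647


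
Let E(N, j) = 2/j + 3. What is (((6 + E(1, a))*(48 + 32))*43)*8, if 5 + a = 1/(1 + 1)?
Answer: 2119040/9 ≈ 2.3545e+5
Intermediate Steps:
a = -9/2 (a = -5 + 1/(1 + 1) = -5 + 1/2 = -5 + ½ = -9/2 ≈ -4.5000)
E(N, j) = 3 + 2/j
(((6 + E(1, a))*(48 + 32))*43)*8 = (((6 + (3 + 2/(-9/2)))*(48 + 32))*43)*8 = (((6 + (3 + 2*(-2/9)))*80)*43)*8 = (((6 + (3 - 4/9))*80)*43)*8 = (((6 + 23/9)*80)*43)*8 = (((77/9)*80)*43)*8 = ((6160/9)*43)*8 = (264880/9)*8 = 2119040/9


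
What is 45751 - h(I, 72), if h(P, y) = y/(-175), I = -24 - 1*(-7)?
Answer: 8006497/175 ≈ 45751.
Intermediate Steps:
I = -17 (I = -24 + 7 = -17)
h(P, y) = -y/175 (h(P, y) = y*(-1/175) = -y/175)
45751 - h(I, 72) = 45751 - (-1)*72/175 = 45751 - 1*(-72/175) = 45751 + 72/175 = 8006497/175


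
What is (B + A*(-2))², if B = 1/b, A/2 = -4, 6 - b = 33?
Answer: 185761/729 ≈ 254.82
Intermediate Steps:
b = -27 (b = 6 - 1*33 = 6 - 33 = -27)
A = -8 (A = 2*(-4) = -8)
B = -1/27 (B = 1/(-27) = -1/27 ≈ -0.037037)
(B + A*(-2))² = (-1/27 - 8*(-2))² = (-1/27 + 16)² = (431/27)² = 185761/729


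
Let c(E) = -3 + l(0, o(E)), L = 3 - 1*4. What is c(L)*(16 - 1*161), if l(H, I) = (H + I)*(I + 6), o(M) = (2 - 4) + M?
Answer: 1740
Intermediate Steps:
o(M) = -2 + M
l(H, I) = (6 + I)*(H + I) (l(H, I) = (H + I)*(6 + I) = (6 + I)*(H + I))
L = -1 (L = 3 - 4 = -1)
c(E) = -15 + (-2 + E)**2 + 6*E (c(E) = -3 + ((-2 + E)**2 + 6*0 + 6*(-2 + E) + 0*(-2 + E)) = -3 + ((-2 + E)**2 + 0 + (-12 + 6*E) + 0) = -3 + (-12 + (-2 + E)**2 + 6*E) = -15 + (-2 + E)**2 + 6*E)
c(L)*(16 - 1*161) = (-11 + (-1)**2 + 2*(-1))*(16 - 1*161) = (-11 + 1 - 2)*(16 - 161) = -12*(-145) = 1740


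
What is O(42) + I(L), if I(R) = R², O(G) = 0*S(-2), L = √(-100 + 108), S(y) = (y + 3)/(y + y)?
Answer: 8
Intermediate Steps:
S(y) = (3 + y)/(2*y) (S(y) = (3 + y)/((2*y)) = (3 + y)*(1/(2*y)) = (3 + y)/(2*y))
L = 2*√2 (L = √8 = 2*√2 ≈ 2.8284)
O(G) = 0 (O(G) = 0*((½)*(3 - 2)/(-2)) = 0*((½)*(-½)*1) = 0*(-¼) = 0)
O(42) + I(L) = 0 + (2*√2)² = 0 + 8 = 8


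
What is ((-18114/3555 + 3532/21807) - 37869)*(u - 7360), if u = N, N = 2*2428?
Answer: 816897853314968/8613765 ≈ 9.4836e+7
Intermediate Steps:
N = 4856
u = 4856
((-18114/3555 + 3532/21807) - 37869)*(u - 7360) = ((-18114/3555 + 3532/21807) - 37869)*(4856 - 7360) = ((-18114*1/3555 + 3532*(1/21807)) - 37869)*(-2504) = ((-6038/1185 + 3532/21807) - 37869)*(-2504) = (-42495082/8613765 - 37869)*(-2504) = -326237161867/8613765*(-2504) = 816897853314968/8613765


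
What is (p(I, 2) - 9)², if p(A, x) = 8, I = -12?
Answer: 1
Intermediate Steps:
(p(I, 2) - 9)² = (8 - 9)² = (-1)² = 1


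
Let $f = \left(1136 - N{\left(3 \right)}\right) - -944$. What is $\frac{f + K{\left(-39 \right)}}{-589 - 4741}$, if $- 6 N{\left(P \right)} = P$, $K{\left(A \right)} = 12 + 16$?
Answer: $- \frac{4217}{10660} \approx -0.39559$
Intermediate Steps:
$K{\left(A \right)} = 28$
$N{\left(P \right)} = - \frac{P}{6}$
$f = \frac{4161}{2}$ ($f = \left(1136 - \left(- \frac{1}{6}\right) 3\right) - -944 = \left(1136 - - \frac{1}{2}\right) + 944 = \left(1136 + \frac{1}{2}\right) + 944 = \frac{2273}{2} + 944 = \frac{4161}{2} \approx 2080.5$)
$\frac{f + K{\left(-39 \right)}}{-589 - 4741} = \frac{\frac{4161}{2} + 28}{-589 - 4741} = \frac{4217}{2 \left(-5330\right)} = \frac{4217}{2} \left(- \frac{1}{5330}\right) = - \frac{4217}{10660}$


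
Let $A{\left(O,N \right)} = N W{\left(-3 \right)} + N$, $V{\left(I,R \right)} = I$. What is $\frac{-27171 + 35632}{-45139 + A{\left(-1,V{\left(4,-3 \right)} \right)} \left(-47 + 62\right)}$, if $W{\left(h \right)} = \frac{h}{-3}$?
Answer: $- \frac{8461}{45019} \approx -0.18794$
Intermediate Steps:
$W{\left(h \right)} = - \frac{h}{3}$ ($W{\left(h \right)} = h \left(- \frac{1}{3}\right) = - \frac{h}{3}$)
$A{\left(O,N \right)} = 2 N$ ($A{\left(O,N \right)} = N \left(\left(- \frac{1}{3}\right) \left(-3\right)\right) + N = N 1 + N = N + N = 2 N$)
$\frac{-27171 + 35632}{-45139 + A{\left(-1,V{\left(4,-3 \right)} \right)} \left(-47 + 62\right)} = \frac{-27171 + 35632}{-45139 + 2 \cdot 4 \left(-47 + 62\right)} = \frac{8461}{-45139 + 8 \cdot 15} = \frac{8461}{-45139 + 120} = \frac{8461}{-45019} = 8461 \left(- \frac{1}{45019}\right) = - \frac{8461}{45019}$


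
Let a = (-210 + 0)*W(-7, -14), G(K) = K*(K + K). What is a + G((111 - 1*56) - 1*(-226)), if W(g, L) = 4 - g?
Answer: 155612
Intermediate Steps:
G(K) = 2*K² (G(K) = K*(2*K) = 2*K²)
a = -2310 (a = (-210 + 0)*(4 - 1*(-7)) = -210*(4 + 7) = -210*11 = -2310)
a + G((111 - 1*56) - 1*(-226)) = -2310 + 2*((111 - 1*56) - 1*(-226))² = -2310 + 2*((111 - 56) + 226)² = -2310 + 2*(55 + 226)² = -2310 + 2*281² = -2310 + 2*78961 = -2310 + 157922 = 155612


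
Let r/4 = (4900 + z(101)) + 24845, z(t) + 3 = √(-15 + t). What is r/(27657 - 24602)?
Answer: 118968/3055 + 4*√86/3055 ≈ 38.954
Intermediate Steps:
z(t) = -3 + √(-15 + t)
r = 118968 + 4*√86 (r = 4*((4900 + (-3 + √(-15 + 101))) + 24845) = 4*((4900 + (-3 + √86)) + 24845) = 4*((4897 + √86) + 24845) = 4*(29742 + √86) = 118968 + 4*√86 ≈ 1.1901e+5)
r/(27657 - 24602) = (118968 + 4*√86)/(27657 - 24602) = (118968 + 4*√86)/3055 = (118968 + 4*√86)*(1/3055) = 118968/3055 + 4*√86/3055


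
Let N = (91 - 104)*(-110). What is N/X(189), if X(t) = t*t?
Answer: 1430/35721 ≈ 0.040032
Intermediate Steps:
X(t) = t²
N = 1430 (N = -13*(-110) = 1430)
N/X(189) = 1430/(189²) = 1430/35721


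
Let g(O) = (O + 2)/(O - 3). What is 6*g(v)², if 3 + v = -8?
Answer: 243/98 ≈ 2.4796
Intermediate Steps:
v = -11 (v = -3 - 8 = -11)
g(O) = (2 + O)/(-3 + O)
6*g(v)² = 6*((2 - 11)/(-3 - 11))² = 6*(-9/(-14))² = 6*(-1/14*(-9))² = 6*(9/14)² = 6*(81/196) = 243/98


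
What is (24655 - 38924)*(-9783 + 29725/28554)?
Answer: 3985532279333/28554 ≈ 1.3958e+8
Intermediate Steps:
(24655 - 38924)*(-9783 + 29725/28554) = -14269*(-9783 + 29725*(1/28554)) = -14269*(-9783 + 29725/28554) = -14269*(-279314057/28554) = 3985532279333/28554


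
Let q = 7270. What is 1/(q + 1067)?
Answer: 1/8337 ≈ 0.00011995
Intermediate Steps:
1/(q + 1067) = 1/(7270 + 1067) = 1/8337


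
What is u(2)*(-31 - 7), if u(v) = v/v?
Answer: -38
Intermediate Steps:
u(v) = 1
u(2)*(-31 - 7) = 1*(-31 - 7) = 1*(-38) = -38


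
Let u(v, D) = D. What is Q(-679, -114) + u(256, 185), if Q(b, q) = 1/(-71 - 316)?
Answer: 71594/387 ≈ 185.00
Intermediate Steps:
Q(b, q) = -1/387 (Q(b, q) = 1/(-387) = -1/387)
Q(-679, -114) + u(256, 185) = -1/387 + 185 = 71594/387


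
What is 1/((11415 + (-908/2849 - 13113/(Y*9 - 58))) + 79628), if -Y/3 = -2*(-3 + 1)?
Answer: 472934/43094538371 ≈ 1.0974e-5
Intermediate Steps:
Y = -12 (Y = -(-6)*(-3 + 1) = -(-6)*(-2) = -3*4 = -12)
1/((11415 + (-908/2849 - 13113/(Y*9 - 58))) + 79628) = 1/((11415 + (-908/2849 - 13113/(-12*9 - 58))) + 79628) = 1/((11415 + (-908*1/2849 - 13113/(-108 - 58))) + 79628) = 1/((11415 + (-908/2849 - 13113/(-166))) + 79628) = 1/((11415 + (-908/2849 - 13113*(-1/166))) + 79628) = 1/((11415 + (-908/2849 + 13113/166)) + 79628) = 1/((11415 + 37208209/472934) + 79628) = 1/(5435749819/472934 + 79628) = 1/(43094538371/472934) = 472934/43094538371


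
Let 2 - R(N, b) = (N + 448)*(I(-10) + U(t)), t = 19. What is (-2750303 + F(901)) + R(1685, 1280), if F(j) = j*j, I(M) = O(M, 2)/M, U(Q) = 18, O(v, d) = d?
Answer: -9882337/5 ≈ -1.9765e+6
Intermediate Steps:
I(M) = 2/M
F(j) = j²
R(N, b) = -39862/5 - 89*N/5 (R(N, b) = 2 - (N + 448)*(2/(-10) + 18) = 2 - (448 + N)*(2*(-⅒) + 18) = 2 - (448 + N)*(-⅕ + 18) = 2 - (448 + N)*89/5 = 2 - (39872/5 + 89*N/5) = 2 + (-39872/5 - 89*N/5) = -39862/5 - 89*N/5)
(-2750303 + F(901)) + R(1685, 1280) = (-2750303 + 901²) + (-39862/5 - 89/5*1685) = (-2750303 + 811801) + (-39862/5 - 29993) = -1938502 - 189827/5 = -9882337/5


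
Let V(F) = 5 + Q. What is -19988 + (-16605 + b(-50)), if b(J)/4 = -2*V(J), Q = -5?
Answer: -36593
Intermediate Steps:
V(F) = 0 (V(F) = 5 - 5 = 0)
b(J) = 0 (b(J) = 4*(-2*0) = 4*0 = 0)
-19988 + (-16605 + b(-50)) = -19988 + (-16605 + 0) = -19988 - 16605 = -36593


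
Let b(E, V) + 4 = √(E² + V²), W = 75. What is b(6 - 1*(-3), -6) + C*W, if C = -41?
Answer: -3079 + 3*√13 ≈ -3068.2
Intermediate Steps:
b(E, V) = -4 + √(E² + V²)
b(6 - 1*(-3), -6) + C*W = (-4 + √((6 - 1*(-3))² + (-6)²)) - 41*75 = (-4 + √((6 + 3)² + 36)) - 3075 = (-4 + √(9² + 36)) - 3075 = (-4 + √(81 + 36)) - 3075 = (-4 + √117) - 3075 = (-4 + 3*√13) - 3075 = -3079 + 3*√13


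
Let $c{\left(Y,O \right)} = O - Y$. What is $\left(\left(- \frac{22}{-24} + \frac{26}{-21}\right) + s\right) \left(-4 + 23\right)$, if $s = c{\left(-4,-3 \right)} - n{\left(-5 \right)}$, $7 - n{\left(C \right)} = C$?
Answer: $- \frac{6023}{28} \approx -215.11$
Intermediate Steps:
$n{\left(C \right)} = 7 - C$
$s = -11$ ($s = \left(-3 - -4\right) - \left(7 - -5\right) = \left(-3 + 4\right) - \left(7 + 5\right) = 1 - 12 = -11$)
$\left(\left(- \frac{22}{-24} + \frac{26}{-21}\right) + s\right) \left(-4 + 23\right) = \left(\left(- \frac{22}{-24} + \frac{26}{-21}\right) - 11\right) \left(-4 + 23\right) = \left(\left(\left(-22\right) \left(- \frac{1}{24}\right) + 26 \left(- \frac{1}{21}\right)\right) - 11\right) 19 = \left(\left(\frac{11}{12} - \frac{26}{21}\right) - 11\right) 19 = \left(- \frac{9}{28} - 11\right) 19 = \left(- \frac{317}{28}\right) 19 = - \frac{6023}{28}$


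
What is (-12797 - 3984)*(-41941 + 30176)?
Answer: 197428465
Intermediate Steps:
(-12797 - 3984)*(-41941 + 30176) = -16781*(-11765) = 197428465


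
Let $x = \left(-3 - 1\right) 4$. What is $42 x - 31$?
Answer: $-703$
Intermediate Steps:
$x = -16$ ($x = \left(-4\right) 4 = -16$)
$42 x - 31 = 42 \left(-16\right) - 31 = -672 - 31 = -703$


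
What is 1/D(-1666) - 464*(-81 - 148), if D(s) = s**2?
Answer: 294919478337/2775556 ≈ 1.0626e+5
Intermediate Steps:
1/D(-1666) - 464*(-81 - 148) = 1/((-1666)**2) - 464*(-81 - 148) = 1/2775556 - 464*(-229) = 1/2775556 - 1*(-106256) = 1/2775556 + 106256 = 294919478337/2775556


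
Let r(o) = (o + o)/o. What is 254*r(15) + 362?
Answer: 870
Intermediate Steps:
r(o) = 2 (r(o) = (2*o)/o = 2)
254*r(15) + 362 = 254*2 + 362 = 508 + 362 = 870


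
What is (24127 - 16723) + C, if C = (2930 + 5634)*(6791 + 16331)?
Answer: 198024212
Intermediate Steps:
C = 198016808 (C = 8564*23122 = 198016808)
(24127 - 16723) + C = (24127 - 16723) + 198016808 = 7404 + 198016808 = 198024212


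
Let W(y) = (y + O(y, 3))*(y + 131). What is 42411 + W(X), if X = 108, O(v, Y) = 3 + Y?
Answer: 69657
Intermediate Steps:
W(y) = (6 + y)*(131 + y) (W(y) = (y + (3 + 3))*(y + 131) = (y + 6)*(131 + y) = (6 + y)*(131 + y))
42411 + W(X) = 42411 + (786 + 108**2 + 137*108) = 42411 + (786 + 11664 + 14796) = 42411 + 27246 = 69657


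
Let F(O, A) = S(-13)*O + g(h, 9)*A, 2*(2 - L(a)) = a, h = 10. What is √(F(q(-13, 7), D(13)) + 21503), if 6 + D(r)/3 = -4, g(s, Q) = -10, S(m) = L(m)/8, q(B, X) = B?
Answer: √348627/4 ≈ 147.61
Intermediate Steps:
L(a) = 2 - a/2
S(m) = ¼ - m/16 (S(m) = (2 - m/2)/8 = (2 - m/2)*(⅛) = ¼ - m/16)
D(r) = -30 (D(r) = -18 + 3*(-4) = -18 - 12 = -30)
F(O, A) = -10*A + 17*O/16 (F(O, A) = (¼ - 1/16*(-13))*O - 10*A = (¼ + 13/16)*O - 10*A = 17*O/16 - 10*A = -10*A + 17*O/16)
√(F(q(-13, 7), D(13)) + 21503) = √((-10*(-30) + (17/16)*(-13)) + 21503) = √((300 - 221/16) + 21503) = √(4579/16 + 21503) = √(348627/16) = √348627/4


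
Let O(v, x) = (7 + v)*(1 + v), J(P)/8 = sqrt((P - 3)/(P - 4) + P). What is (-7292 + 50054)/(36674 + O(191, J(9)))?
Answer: 21381/37345 ≈ 0.57253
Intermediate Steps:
J(P) = 8*sqrt(P + (-3 + P)/(-4 + P)) (J(P) = 8*sqrt((P - 3)/(P - 4) + P) = 8*sqrt((-3 + P)/(-4 + P) + P) = 8*sqrt(P + (-3 + P)/(-4 + P)))
O(v, x) = (1 + v)*(7 + v)
(-7292 + 50054)/(36674 + O(191, J(9))) = (-7292 + 50054)/(36674 + (7 + 191**2 + 8*191)) = 42762/(36674 + (7 + 36481 + 1528)) = 42762/(36674 + 38016) = 42762/74690 = 42762*(1/74690) = 21381/37345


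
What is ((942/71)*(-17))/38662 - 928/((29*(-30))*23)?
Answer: 19197601/473512845 ≈ 0.040543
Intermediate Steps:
((942/71)*(-17))/38662 - 928/((29*(-30))*23) = ((942*(1/71))*(-17))*(1/38662) - 928/((-870*23)) = ((942/71)*(-17))*(1/38662) - 928/(-20010) = -16014/71*1/38662 - 928*(-1/20010) = -8007/1372501 + 16/345 = 19197601/473512845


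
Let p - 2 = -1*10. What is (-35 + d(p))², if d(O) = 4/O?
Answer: 5041/4 ≈ 1260.3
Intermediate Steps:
p = -8 (p = 2 - 1*10 = 2 - 10 = -8)
(-35 + d(p))² = (-35 + 4/(-8))² = (-35 + 4*(-⅛))² = (-35 - ½)² = (-71/2)² = 5041/4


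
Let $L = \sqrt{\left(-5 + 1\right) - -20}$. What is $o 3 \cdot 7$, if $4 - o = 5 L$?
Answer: $-336$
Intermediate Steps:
$L = 4$ ($L = \sqrt{-4 + 20} = \sqrt{16} = 4$)
$o = -16$ ($o = 4 - 5 \cdot 4 = 4 - 20 = -16$)
$o 3 \cdot 7 = \left(-16\right) 3 \cdot 7 = \left(-48\right) 7 = -336$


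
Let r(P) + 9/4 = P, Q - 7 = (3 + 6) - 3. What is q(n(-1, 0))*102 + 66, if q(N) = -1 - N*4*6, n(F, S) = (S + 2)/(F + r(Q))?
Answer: -6996/13 ≈ -538.15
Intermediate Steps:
Q = 13 (Q = 7 + ((3 + 6) - 3) = 7 + (9 - 3) = 7 + 6 = 13)
r(P) = -9/4 + P
n(F, S) = (2 + S)/(43/4 + F) (n(F, S) = (S + 2)/(F + (-9/4 + 13)) = (2 + S)/(F + 43/4) = (2 + S)/(43/4 + F))
q(N) = -1 - 24*N (q(N) = -1 - 4*N*6 = -1 - 24*N)
q(n(-1, 0))*102 + 66 = (-1 - 96*(2 + 0)/(43 + 4*(-1)))*102 + 66 = (-1 - 96*2/(43 - 4))*102 + 66 = (-1 - 96*2/39)*102 + 66 = (-1 - 24*8/39)*102 + 66 = (-1 - 64/13)*102 + 66 = -77/13*102 + 66 = -7854/13 + 66 = -6996/13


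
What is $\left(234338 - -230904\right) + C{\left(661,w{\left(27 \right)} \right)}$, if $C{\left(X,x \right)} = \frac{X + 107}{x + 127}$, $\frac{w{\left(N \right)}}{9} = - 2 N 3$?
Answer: $\frac{619236334}{1331} \approx 4.6524 \cdot 10^{5}$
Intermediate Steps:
$w{\left(N \right)} = - 54 N$ ($w{\left(N \right)} = 9 - 2 N 3 = 9 \left(- 6 N\right) = - 54 N$)
$C{\left(X,x \right)} = \frac{107 + X}{127 + x}$
$\left(234338 - -230904\right) + C{\left(661,w{\left(27 \right)} \right)} = \left(234338 - -230904\right) + \frac{107 + 661}{127 - 1458} = \left(234338 + 230904\right) + \frac{1}{127 - 1458} \cdot 768 = 465242 + \frac{1}{-1331} \cdot 768 = 465242 - \frac{768}{1331} = \frac{619236334}{1331}$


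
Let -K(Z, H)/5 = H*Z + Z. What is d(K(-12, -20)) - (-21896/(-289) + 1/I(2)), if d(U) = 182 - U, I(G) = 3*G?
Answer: 127099/102 ≈ 1246.1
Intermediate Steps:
K(Z, H) = -5*Z - 5*H*Z (K(Z, H) = -5*(H*Z + Z) = -5*(Z + H*Z) = -5*Z - 5*H*Z)
d(K(-12, -20)) - (-21896/(-289) + 1/I(2)) = (182 - (-5)*(-12)*(1 - 20)) - (-21896/(-289) + 1/(3*2)) = (182 - (-5)*(-12)*(-19)) - (-21896*(-1)/289 + 1/6) = (182 - 1*(-1140)) - (-161*(-8/17) + 1/6) = (182 + 1140) - (1288/17 + 1/6) = 1322 - 1*7745/102 = 1322 - 7745/102 = 127099/102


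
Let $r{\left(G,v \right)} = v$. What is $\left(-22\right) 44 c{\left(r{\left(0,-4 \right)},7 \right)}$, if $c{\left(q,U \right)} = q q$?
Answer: $-15488$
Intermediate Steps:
$c{\left(q,U \right)} = q^{2}$
$\left(-22\right) 44 c{\left(r{\left(0,-4 \right)},7 \right)} = \left(-22\right) 44 \left(-4\right)^{2} = \left(-968\right) 16 = -15488$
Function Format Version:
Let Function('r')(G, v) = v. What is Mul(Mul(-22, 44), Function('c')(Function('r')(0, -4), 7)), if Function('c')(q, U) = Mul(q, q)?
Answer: -15488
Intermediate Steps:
Function('c')(q, U) = Pow(q, 2)
Mul(Mul(-22, 44), Function('c')(Function('r')(0, -4), 7)) = Mul(Mul(-22, 44), Pow(-4, 2)) = Mul(-968, 16) = -15488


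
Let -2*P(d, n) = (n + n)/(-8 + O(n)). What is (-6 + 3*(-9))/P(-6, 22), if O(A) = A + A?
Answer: 54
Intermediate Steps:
O(A) = 2*A
P(d, n) = -n/(-8 + 2*n) (P(d, n) = -(n + n)/(2*(-8 + 2*n)) = -2*n/(2*(-8 + 2*n)) = -n/(-8 + 2*n))
(-6 + 3*(-9))/P(-6, 22) = (-6 + 3*(-9))/((-1*22/(-8 + 2*22))) = (-6 - 27)/((-1*22/(-8 + 44))) = -33/((-1*22/36)) = -33/((-1*22*1/36)) = -33/(-11/18) = -33*(-18/11) = 54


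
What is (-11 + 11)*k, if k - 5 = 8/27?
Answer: 0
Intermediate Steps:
k = 143/27 (k = 5 + 8/27 = 143/27 ≈ 5.2963)
(-11 + 11)*k = (-11 + 11)*(143/27) = 0*(143/27) = 0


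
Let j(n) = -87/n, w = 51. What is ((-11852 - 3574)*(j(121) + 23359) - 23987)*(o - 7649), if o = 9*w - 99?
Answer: 317816496874531/121 ≈ 2.6266e+12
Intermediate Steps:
o = 360 (o = 9*51 - 99 = 459 - 99 = 360)
((-11852 - 3574)*(j(121) + 23359) - 23987)*(o - 7649) = ((-11852 - 3574)*(-87/121 + 23359) - 23987)*(360 - 7649) = (-15426*(-87*1/121 + 23359) - 23987)*(-7289) = (-15426*(-87/121 + 23359) - 23987)*(-7289) = (-15426*2826352/121 - 23987)*(-7289) = (-43599305952/121 - 23987)*(-7289) = -43602208379/121*(-7289) = 317816496874531/121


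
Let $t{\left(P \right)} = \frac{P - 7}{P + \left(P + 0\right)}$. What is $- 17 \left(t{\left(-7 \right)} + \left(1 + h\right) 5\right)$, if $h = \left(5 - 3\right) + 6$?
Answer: $-782$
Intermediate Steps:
$h = 8$ ($h = 2 + 6 = 8$)
$t{\left(P \right)} = \frac{-7 + P}{2 P}$ ($t{\left(P \right)} = \frac{-7 + P}{P + P} = \frac{-7 + P}{2 P}$)
$- 17 \left(t{\left(-7 \right)} + \left(1 + h\right) 5\right) = - 17 \left(\frac{-7 - 7}{2 \left(-7\right)} + \left(1 + 8\right) 5\right) = - 17 \left(\frac{1}{2} \left(- \frac{1}{7}\right) \left(-14\right) + 9 \cdot 5\right) = - 17 \left(1 + 45\right) = \left(-17\right) 46 = -782$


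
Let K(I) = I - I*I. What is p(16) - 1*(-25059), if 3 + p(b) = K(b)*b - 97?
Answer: 21119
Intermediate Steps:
K(I) = I - I**2
p(b) = -100 + b**2*(1 - b) (p(b) = -3 + ((b*(1 - b))*b - 97) = -3 + (b**2*(1 - b) - 97) = -3 + (-97 + b**2*(1 - b)) = -100 + b**2*(1 - b))
p(16) - 1*(-25059) = (-100 + 16**2*(1 - 1*16)) - 1*(-25059) = (-100 + 256*(1 - 16)) + 25059 = (-100 + 256*(-15)) + 25059 = (-100 - 3840) + 25059 = -3940 + 25059 = 21119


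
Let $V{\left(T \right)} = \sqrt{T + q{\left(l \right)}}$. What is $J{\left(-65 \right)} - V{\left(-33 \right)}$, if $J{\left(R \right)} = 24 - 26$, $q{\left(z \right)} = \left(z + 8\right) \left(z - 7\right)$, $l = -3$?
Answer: $-2 - i \sqrt{83} \approx -2.0 - 9.1104 i$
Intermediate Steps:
$q{\left(z \right)} = \left(-7 + z\right) \left(8 + z\right)$ ($q{\left(z \right)} = \left(8 + z\right) \left(-7 + z\right) = \left(-7 + z\right) \left(8 + z\right)$)
$J{\left(R \right)} = -2$
$V{\left(T \right)} = \sqrt{-50 + T}$ ($V{\left(T \right)} = \sqrt{T - \left(59 - 9\right)} = \sqrt{T - 50} = \sqrt{-50 + T}$)
$J{\left(-65 \right)} - V{\left(-33 \right)} = -2 - \sqrt{-50 - 33} = -2 - \sqrt{-83} = -2 - i \sqrt{83}$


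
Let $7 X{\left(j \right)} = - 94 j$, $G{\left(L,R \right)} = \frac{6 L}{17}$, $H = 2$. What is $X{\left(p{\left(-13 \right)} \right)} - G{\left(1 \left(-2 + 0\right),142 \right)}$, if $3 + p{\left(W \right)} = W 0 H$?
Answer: $\frac{4878}{119} \approx 40.992$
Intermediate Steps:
$G{\left(L,R \right)} = \frac{6 L}{17}$ ($G{\left(L,R \right)} = 6 L \frac{1}{17} = \frac{6 L}{17}$)
$p{\left(W \right)} = -3$ ($p{\left(W \right)} = -3 + W 0 \cdot 2 = -3 + 0 \cdot 2 = -3 + 0 = -3$)
$X{\left(j \right)} = - \frac{94 j}{7}$ ($X{\left(j \right)} = \frac{\left(-94\right) j}{7} = - \frac{94 j}{7}$)
$X{\left(p{\left(-13 \right)} \right)} - G{\left(1 \left(-2 + 0\right),142 \right)} = \left(- \frac{94}{7}\right) \left(-3\right) - \frac{6 \cdot 1 \left(-2 + 0\right)}{17} = \frac{282}{7} - \frac{6 \cdot 1 \left(-2\right)}{17} = \frac{282}{7} - \frac{6}{17} \left(-2\right) = \frac{282}{7} - - \frac{12}{17} = \frac{282}{7} + \frac{12}{17} = \frac{4878}{119}$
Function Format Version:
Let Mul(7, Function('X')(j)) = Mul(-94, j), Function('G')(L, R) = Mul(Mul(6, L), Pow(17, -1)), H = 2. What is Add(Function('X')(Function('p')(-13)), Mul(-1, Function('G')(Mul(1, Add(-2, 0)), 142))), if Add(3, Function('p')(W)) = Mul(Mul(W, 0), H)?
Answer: Rational(4878, 119) ≈ 40.992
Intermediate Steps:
Function('G')(L, R) = Mul(Rational(6, 17), L) (Function('G')(L, R) = Mul(Mul(6, L), Rational(1, 17)) = Mul(Rational(6, 17), L))
Function('p')(W) = -3 (Function('p')(W) = Add(-3, Mul(Mul(W, 0), 2)) = Add(-3, Mul(0, 2)) = Add(-3, 0) = -3)
Function('X')(j) = Mul(Rational(-94, 7), j) (Function('X')(j) = Mul(Rational(1, 7), Mul(-94, j)) = Mul(Rational(-94, 7), j))
Add(Function('X')(Function('p')(-13)), Mul(-1, Function('G')(Mul(1, Add(-2, 0)), 142))) = Add(Mul(Rational(-94, 7), -3), Mul(-1, Mul(Rational(6, 17), Mul(1, Add(-2, 0))))) = Add(Rational(282, 7), Mul(-1, Mul(Rational(6, 17), Mul(1, -2)))) = Add(Rational(282, 7), Mul(-1, Mul(Rational(6, 17), -2))) = Add(Rational(282, 7), Mul(-1, Rational(-12, 17))) = Add(Rational(282, 7), Rational(12, 17)) = Rational(4878, 119)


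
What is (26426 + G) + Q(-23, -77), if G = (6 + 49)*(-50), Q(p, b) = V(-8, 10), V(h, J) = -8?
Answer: 23668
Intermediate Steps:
Q(p, b) = -8
G = -2750 (G = 55*(-50) = -2750)
(26426 + G) + Q(-23, -77) = (26426 - 2750) - 8 = 23676 - 8 = 23668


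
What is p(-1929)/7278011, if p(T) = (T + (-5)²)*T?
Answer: 3672816/7278011 ≈ 0.50465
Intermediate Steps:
p(T) = T*(25 + T) (p(T) = (T + 25)*T = (25 + T)*T = T*(25 + T))
p(-1929)/7278011 = -1929*(25 - 1929)/7278011 = -1929*(-1904)*(1/7278011) = 3672816*(1/7278011) = 3672816/7278011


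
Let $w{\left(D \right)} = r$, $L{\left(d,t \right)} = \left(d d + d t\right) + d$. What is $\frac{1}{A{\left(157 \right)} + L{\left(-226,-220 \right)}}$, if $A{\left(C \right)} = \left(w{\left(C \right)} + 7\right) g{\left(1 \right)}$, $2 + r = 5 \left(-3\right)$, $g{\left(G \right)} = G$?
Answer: $\frac{1}{100560} \approx 9.9443 \cdot 10^{-6}$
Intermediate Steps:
$L{\left(d,t \right)} = d + d^{2} + d t$ ($L{\left(d,t \right)} = \left(d^{2} + d t\right) + d = d + d^{2} + d t$)
$r = -17$ ($r = -2 + 5 \left(-3\right) = -2 - 15 = -17$)
$w{\left(D \right)} = -17$
$A{\left(C \right)} = -10$ ($A{\left(C \right)} = \left(-17 + 7\right) 1 = \left(-10\right) 1 = -10$)
$\frac{1}{A{\left(157 \right)} + L{\left(-226,-220 \right)}} = \frac{1}{-10 - 226 \left(1 - 226 - 220\right)} = \frac{1}{-10 - -100570} = \frac{1}{-10 + 100570} = \frac{1}{100560}$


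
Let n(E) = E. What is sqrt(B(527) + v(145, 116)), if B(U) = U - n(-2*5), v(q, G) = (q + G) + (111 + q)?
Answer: sqrt(1054) ≈ 32.465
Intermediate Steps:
v(q, G) = 111 + G + 2*q (v(q, G) = (G + q) + (111 + q) = 111 + G + 2*q)
B(U) = 10 + U (B(U) = U - (-2)*5 = U - 1*(-10) = U + 10 = 10 + U)
sqrt(B(527) + v(145, 116)) = sqrt((10 + 527) + (111 + 116 + 2*145)) = sqrt(537 + (111 + 116 + 290)) = sqrt(537 + 517) = sqrt(1054)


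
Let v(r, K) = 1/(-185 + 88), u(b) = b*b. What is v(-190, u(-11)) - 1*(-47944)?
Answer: 4650567/97 ≈ 47944.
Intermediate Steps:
u(b) = b²
v(r, K) = -1/97 (v(r, K) = 1/(-97) = -1/97)
v(-190, u(-11)) - 1*(-47944) = -1/97 - 1*(-47944) = -1/97 + 47944 = 4650567/97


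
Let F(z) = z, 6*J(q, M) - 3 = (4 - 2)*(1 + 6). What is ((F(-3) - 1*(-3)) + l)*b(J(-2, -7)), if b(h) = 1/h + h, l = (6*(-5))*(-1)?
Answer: 1625/17 ≈ 95.588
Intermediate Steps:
J(q, M) = 17/6 (J(q, M) = ½ + ((4 - 2)*(1 + 6))/6 = ½ + (2*7)/6 = ½ + (⅙)*14 = ½ + 7/3 = 17/6)
l = 30 (l = -30*(-1) = 30)
b(h) = h + 1/h
((F(-3) - 1*(-3)) + l)*b(J(-2, -7)) = ((-3 - 1*(-3)) + 30)*(17/6 + 1/(17/6)) = ((-3 + 3) + 30)*(17/6 + 6/17) = (0 + 30)*(325/102) = 30*(325/102) = 1625/17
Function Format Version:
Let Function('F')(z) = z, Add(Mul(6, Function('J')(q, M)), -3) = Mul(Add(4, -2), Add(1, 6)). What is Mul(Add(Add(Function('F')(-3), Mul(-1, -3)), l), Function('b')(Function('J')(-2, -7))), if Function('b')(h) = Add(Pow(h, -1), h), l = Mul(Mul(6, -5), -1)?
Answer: Rational(1625, 17) ≈ 95.588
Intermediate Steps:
Function('J')(q, M) = Rational(17, 6) (Function('J')(q, M) = Add(Rational(1, 2), Mul(Rational(1, 6), Mul(Add(4, -2), Add(1, 6)))) = Add(Rational(1, 2), Mul(Rational(1, 6), Mul(2, 7))) = Add(Rational(1, 2), Mul(Rational(1, 6), 14)) = Add(Rational(1, 2), Rational(7, 3)) = Rational(17, 6))
l = 30 (l = Mul(-30, -1) = 30)
Function('b')(h) = Add(h, Pow(h, -1))
Mul(Add(Add(Function('F')(-3), Mul(-1, -3)), l), Function('b')(Function('J')(-2, -7))) = Mul(Add(Add(-3, Mul(-1, -3)), 30), Add(Rational(17, 6), Pow(Rational(17, 6), -1))) = Mul(Add(Add(-3, 3), 30), Add(Rational(17, 6), Rational(6, 17))) = Mul(Add(0, 30), Rational(325, 102)) = Mul(30, Rational(325, 102)) = Rational(1625, 17)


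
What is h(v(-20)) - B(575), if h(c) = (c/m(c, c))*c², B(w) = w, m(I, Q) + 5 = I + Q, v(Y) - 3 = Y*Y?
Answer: 64990252/801 ≈ 81136.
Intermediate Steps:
v(Y) = 3 + Y² (v(Y) = 3 + Y*Y = 3 + Y²)
m(I, Q) = -5 + I + Q (m(I, Q) = -5 + (I + Q) = -5 + I + Q)
h(c) = c³/(-5 + 2*c) (h(c) = (c/(-5 + c + c))*c² = (c/(-5 + 2*c))*c² = c³/(-5 + 2*c))
h(v(-20)) - B(575) = (3 + (-20)²)³/(-5 + 2*(3 + (-20)²)) - 1*575 = (3 + 400)³/(-5 + 2*(3 + 400)) - 575 = 403³/(-5 + 2*403) - 575 = 65450827/(-5 + 806) - 575 = 65450827/801 - 575 = 64990252/801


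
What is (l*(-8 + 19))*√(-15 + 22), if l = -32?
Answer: -352*√7 ≈ -931.30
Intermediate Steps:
(l*(-8 + 19))*√(-15 + 22) = (-32*(-8 + 19))*√(-15 + 22) = (-32*11)*√7 = -352*√7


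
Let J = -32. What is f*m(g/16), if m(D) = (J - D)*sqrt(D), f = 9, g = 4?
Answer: -1161/8 ≈ -145.13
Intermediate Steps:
m(D) = sqrt(D)*(-32 - D) (m(D) = (-32 - D)*sqrt(D) = sqrt(D)*(-32 - D))
f*m(g/16) = 9*(sqrt(4/16)*(-32 - 4/16)) = 9*(sqrt(4*(1/16))*(-32 - 4/16)) = 9*(sqrt(1/4)*(-32 - 1*1/4)) = 9*((-32 - 1/4)/2) = 9*((1/2)*(-129/4)) = 9*(-129/8) = -1161/8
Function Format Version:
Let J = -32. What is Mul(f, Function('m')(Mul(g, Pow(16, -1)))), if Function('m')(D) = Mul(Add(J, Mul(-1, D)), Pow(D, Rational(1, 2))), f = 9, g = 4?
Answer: Rational(-1161, 8) ≈ -145.13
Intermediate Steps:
Function('m')(D) = Mul(Pow(D, Rational(1, 2)), Add(-32, Mul(-1, D))) (Function('m')(D) = Mul(Add(-32, Mul(-1, D)), Pow(D, Rational(1, 2))) = Mul(Pow(D, Rational(1, 2)), Add(-32, Mul(-1, D))))
Mul(f, Function('m')(Mul(g, Pow(16, -1)))) = Mul(9, Mul(Pow(Mul(4, Pow(16, -1)), Rational(1, 2)), Add(-32, Mul(-1, Mul(4, Pow(16, -1)))))) = Mul(9, Mul(Pow(Mul(4, Rational(1, 16)), Rational(1, 2)), Add(-32, Mul(-1, Mul(4, Rational(1, 16)))))) = Mul(9, Mul(Pow(Rational(1, 4), Rational(1, 2)), Add(-32, Mul(-1, Rational(1, 4))))) = Mul(9, Mul(Rational(1, 2), Add(-32, Rational(-1, 4)))) = Mul(9, Mul(Rational(1, 2), Rational(-129, 4))) = Mul(9, Rational(-129, 8)) = Rational(-1161, 8)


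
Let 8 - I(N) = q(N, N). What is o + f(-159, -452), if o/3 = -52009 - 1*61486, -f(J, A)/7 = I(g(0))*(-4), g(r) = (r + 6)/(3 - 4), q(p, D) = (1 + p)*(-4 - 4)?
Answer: -341381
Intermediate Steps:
q(p, D) = -8 - 8*p (q(p, D) = (1 + p)*(-8) = -8 - 8*p)
g(r) = -6 - r (g(r) = (6 + r)/(-1) = (6 + r)*(-1) = -6 - r)
I(N) = 16 + 8*N (I(N) = 8 - (-8 - 8*N) = 8 + (8 + 8*N) = 16 + 8*N)
f(J, A) = -896 (f(J, A) = -7*(16 + 8*(-6 - 1*0))*(-4) = -7*(16 + 8*(-6 + 0))*(-4) = -7*(16 + 8*(-6))*(-4) = -7*(16 - 48)*(-4) = -(-224)*(-4) = -7*128 = -896)
o = -340485 (o = 3*(-52009 - 1*61486) = 3*(-52009 - 61486) = 3*(-113495) = -340485)
o + f(-159, -452) = -340485 - 896 = -341381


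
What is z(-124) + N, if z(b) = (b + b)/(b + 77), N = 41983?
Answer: 1973449/47 ≈ 41988.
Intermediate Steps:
z(b) = 2*b/(77 + b) (z(b) = (2*b)/(77 + b) = 2*b/(77 + b))
z(-124) + N = 2*(-124)/(77 - 124) + 41983 = 2*(-124)/(-47) + 41983 = 2*(-124)*(-1/47) + 41983 = 248/47 + 41983 = 1973449/47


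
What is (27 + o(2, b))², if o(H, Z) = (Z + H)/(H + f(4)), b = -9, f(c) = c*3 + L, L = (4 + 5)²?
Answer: 6543364/9025 ≈ 725.03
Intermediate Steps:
L = 81 (L = 9² = 81)
f(c) = 81 + 3*c (f(c) = c*3 + 81 = 3*c + 81 = 81 + 3*c)
o(H, Z) = (H + Z)/(93 + H) (o(H, Z) = (Z + H)/(H + (81 + 3*4)) = (H + Z)/(H + (81 + 12)) = (H + Z)/(H + 93) = (H + Z)/(93 + H))
(27 + o(2, b))² = (27 + (2 - 9)/(93 + 2))² = (27 - 7/95)² = (2558/95)² = 6543364/9025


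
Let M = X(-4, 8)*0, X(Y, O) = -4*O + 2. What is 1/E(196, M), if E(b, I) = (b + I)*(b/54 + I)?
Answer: 27/19208 ≈ 0.0014057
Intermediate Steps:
X(Y, O) = 2 - 4*O
M = 0 (M = (2 - 4*8)*0 = (2 - 32)*0 = -30*0 = 0)
E(b, I) = (I + b)*(I + b/54) (E(b, I) = (I + b)*(b*(1/54) + I) = (I + b)*(b/54 + I) = (I + b)*(I + b/54))
1/E(196, M) = 1/(0² + (1/54)*196² + (55/54)*0*196) = 1/(0 + (1/54)*38416 + 0) = 1/(0 + 19208/27 + 0) = 1/(19208/27) = 27/19208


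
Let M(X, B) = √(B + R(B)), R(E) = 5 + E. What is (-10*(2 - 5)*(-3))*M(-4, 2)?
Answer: -270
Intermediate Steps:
M(X, B) = √(5 + 2*B) (M(X, B) = √(B + (5 + B)) = √(5 + 2*B))
(-10*(2 - 5)*(-3))*M(-4, 2) = (-10*(2 - 5)*(-3))*√(5 + 2*2) = (-(-30)*(-3))*√(5 + 4) = (-10*9)*√9 = -90*3 = -270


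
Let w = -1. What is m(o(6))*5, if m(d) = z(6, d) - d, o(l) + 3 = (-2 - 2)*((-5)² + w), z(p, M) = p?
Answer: 525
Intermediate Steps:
o(l) = -99 (o(l) = -3 + (-2 - 2)*((-5)² - 1) = -3 - 4*(25 - 1) = -3 - 4*24 = -3 - 96 = -99)
m(d) = 6 - d
m(o(6))*5 = (6 - 1*(-99))*5 = (6 + 99)*5 = 105*5 = 525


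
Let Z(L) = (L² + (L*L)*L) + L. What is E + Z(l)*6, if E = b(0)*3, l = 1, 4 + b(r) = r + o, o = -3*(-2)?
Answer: 24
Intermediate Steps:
o = 6
b(r) = 2 + r (b(r) = -4 + (r + 6) = -4 + (6 + r) = 2 + r)
E = 6 (E = (2 + 0)*3 = 2*3 = 6)
Z(L) = L + L² + L³ (Z(L) = (L² + L²*L) + L = (L² + L³) + L = L + L² + L³)
E + Z(l)*6 = 6 + (1*(1 + 1 + 1²))*6 = 6 + (1*(1 + 1 + 1))*6 = 6 + (1*3)*6 = 6 + 3*6 = 6 + 18 = 24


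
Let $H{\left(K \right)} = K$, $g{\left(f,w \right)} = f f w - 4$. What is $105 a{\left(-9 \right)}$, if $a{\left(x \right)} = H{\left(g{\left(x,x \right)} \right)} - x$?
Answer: $-76020$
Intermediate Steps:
$g{\left(f,w \right)} = -4 + w f^{2}$ ($g{\left(f,w \right)} = f^{2} w - 4 = w f^{2} - 4 = -4 + w f^{2}$)
$a{\left(x \right)} = -4 + x^{3} - x$ ($a{\left(x \right)} = \left(-4 + x x^{2}\right) - x = \left(-4 + x^{3}\right) - x = -4 + x^{3} - x$)
$105 a{\left(-9 \right)} = 105 \left(-4 + \left(-9\right)^{3} - -9\right) = 105 \left(-4 - 729 + 9\right) = 105 \left(-724\right) = -76020$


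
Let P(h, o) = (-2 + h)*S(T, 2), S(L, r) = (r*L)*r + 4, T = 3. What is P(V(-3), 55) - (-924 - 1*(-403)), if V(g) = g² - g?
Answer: 681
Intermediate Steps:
S(L, r) = 4 + L*r² (S(L, r) = (L*r)*r + 4 = L*r² + 4 = 4 + L*r²)
P(h, o) = -32 + 16*h (P(h, o) = (-2 + h)*(4 + 3*2²) = (-2 + h)*(4 + 3*4) = (-2 + h)*(4 + 12) = (-2 + h)*16 = -32 + 16*h)
P(V(-3), 55) - (-924 - 1*(-403)) = (-32 + 16*(-3*(-1 - 3))) - (-924 - 1*(-403)) = (-32 + 16*(-3*(-4))) - (-924 + 403) = (-32 + 16*12) - 1*(-521) = (-32 + 192) + 521 = 160 + 521 = 681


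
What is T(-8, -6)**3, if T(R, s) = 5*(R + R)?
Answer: -512000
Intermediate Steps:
T(R, s) = 10*R (T(R, s) = 5*(2*R) = 10*R)
T(-8, -6)**3 = (10*(-8))**3 = (-80)**3 = -512000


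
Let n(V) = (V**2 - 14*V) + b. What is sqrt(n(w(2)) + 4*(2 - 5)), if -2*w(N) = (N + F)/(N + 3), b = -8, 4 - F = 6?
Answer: 2*I*sqrt(5) ≈ 4.4721*I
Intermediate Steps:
F = -2 (F = 4 - 1*6 = 4 - 6 = -2)
w(N) = -(-2 + N)/(2*(3 + N)) (w(N) = -(N - 2)/(2*(N + 3)) = -(-2 + N)/(2*(3 + N)))
n(V) = -8 + V**2 - 14*V (n(V) = (V**2 - 14*V) - 8 = -8 + V**2 - 14*V)
sqrt(n(w(2)) + 4*(2 - 5)) = sqrt((-8 + ((2 - 1*2)/(2*(3 + 2)))**2 - 7*(2 - 1*2)/(3 + 2)) + 4*(2 - 5)) = sqrt((-8 + ((1/2)*(2 - 2)/5)**2 - 7*(2 - 2)/5) + 4*(-3)) = sqrt((-8 + ((1/2)*(1/5)*0)**2 - 7*0/5) - 12) = sqrt((-8 + 0**2 - 14*0) - 12) = sqrt((-8 + 0 + 0) - 12) = sqrt(-8 - 12) = sqrt(-20) = 2*I*sqrt(5)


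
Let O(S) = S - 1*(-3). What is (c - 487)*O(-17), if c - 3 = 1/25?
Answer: 169386/25 ≈ 6775.4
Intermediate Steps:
c = 76/25 (c = 3 + 1/25 = 76/25 ≈ 3.0400)
O(S) = 3 + S (O(S) = S + 3 = 3 + S)
(c - 487)*O(-17) = (76/25 - 487)*(3 - 17) = -12099/25*(-14) = 169386/25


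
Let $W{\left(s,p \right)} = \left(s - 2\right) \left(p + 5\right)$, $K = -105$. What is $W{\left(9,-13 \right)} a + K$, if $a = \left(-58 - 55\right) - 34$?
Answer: $8127$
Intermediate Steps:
$a = -147$ ($a = -113 - 34 = -147$)
$W{\left(s,p \right)} = \left(-2 + s\right) \left(5 + p\right)$
$W{\left(9,-13 \right)} a + K = \left(-10 - -26 + 5 \cdot 9 - 117\right) \left(-147\right) - 105 = \left(-10 + 26 + 45 - 117\right) \left(-147\right) - 105 = \left(-56\right) \left(-147\right) - 105 = 8232 - 105 = 8127$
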